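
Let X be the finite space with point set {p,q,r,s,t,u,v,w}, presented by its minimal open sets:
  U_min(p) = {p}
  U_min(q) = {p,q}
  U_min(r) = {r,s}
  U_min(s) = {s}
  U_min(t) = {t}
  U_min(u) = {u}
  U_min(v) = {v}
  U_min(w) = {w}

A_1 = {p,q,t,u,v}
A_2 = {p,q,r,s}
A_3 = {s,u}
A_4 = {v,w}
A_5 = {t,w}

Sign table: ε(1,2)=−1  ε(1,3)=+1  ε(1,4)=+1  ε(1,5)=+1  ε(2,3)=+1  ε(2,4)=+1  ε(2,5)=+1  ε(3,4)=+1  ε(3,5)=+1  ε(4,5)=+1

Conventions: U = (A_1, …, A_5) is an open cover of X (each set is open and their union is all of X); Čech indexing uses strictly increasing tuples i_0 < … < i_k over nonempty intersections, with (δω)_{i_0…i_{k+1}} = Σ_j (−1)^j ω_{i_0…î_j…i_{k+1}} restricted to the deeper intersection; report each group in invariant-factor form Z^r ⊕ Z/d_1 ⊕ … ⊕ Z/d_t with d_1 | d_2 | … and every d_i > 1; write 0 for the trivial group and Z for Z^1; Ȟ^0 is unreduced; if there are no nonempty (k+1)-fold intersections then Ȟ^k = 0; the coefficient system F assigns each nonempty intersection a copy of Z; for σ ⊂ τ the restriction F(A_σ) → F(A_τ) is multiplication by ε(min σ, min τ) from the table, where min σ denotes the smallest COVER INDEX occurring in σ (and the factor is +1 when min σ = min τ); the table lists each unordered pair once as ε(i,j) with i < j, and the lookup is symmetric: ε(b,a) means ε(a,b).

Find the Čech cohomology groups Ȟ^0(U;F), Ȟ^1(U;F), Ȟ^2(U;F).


Ȟ^0 = 0,  Ȟ^1 = Z ⊕ Z/2,  Ȟ^2 = 0

nerve of the cover:
  A12={p,q} A13={u} A14={v} A15={t} A23={s} A45={w}
C dims 5,6; δ0: rk 5, SNF 1^4·2
Ȟ^0 = (5 − 5) − 0 = 0, so Ȟ^0 ≅ 0
Ȟ^1 = (6 − 0) − 5 = 1 plus torsion [2], so Ȟ^1 ≅ Z ⊕ Z/2
Ȟ^2 = (0 − 0) − 0 = 0, so Ȟ^2 ≅ 0


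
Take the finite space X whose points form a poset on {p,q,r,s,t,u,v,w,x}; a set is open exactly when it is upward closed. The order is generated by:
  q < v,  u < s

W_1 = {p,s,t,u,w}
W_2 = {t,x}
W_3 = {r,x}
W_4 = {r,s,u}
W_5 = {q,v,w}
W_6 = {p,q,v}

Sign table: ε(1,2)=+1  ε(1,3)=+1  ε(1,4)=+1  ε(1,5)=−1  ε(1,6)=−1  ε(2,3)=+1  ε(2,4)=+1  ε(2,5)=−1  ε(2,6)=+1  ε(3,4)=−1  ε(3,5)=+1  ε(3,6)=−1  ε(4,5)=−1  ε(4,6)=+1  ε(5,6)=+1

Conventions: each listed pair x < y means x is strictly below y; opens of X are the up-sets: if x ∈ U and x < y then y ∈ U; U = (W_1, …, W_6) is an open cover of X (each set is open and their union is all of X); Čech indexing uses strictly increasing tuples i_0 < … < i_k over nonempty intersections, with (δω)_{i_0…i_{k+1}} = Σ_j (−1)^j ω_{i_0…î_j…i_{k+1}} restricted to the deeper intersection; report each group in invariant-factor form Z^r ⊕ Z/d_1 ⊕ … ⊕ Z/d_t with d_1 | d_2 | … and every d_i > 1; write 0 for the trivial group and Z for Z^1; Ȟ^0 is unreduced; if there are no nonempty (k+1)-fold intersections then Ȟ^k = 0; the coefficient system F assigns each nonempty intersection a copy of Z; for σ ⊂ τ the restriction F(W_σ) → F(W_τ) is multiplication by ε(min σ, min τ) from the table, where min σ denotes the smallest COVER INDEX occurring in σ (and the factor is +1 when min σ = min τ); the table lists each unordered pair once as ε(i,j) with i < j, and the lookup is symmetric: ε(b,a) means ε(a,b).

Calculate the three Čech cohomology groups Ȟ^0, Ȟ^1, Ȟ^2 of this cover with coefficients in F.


nonempty intersections:
  W12={t} W14={s,u} W15={w} W16={p} W23={x} W34={r} W56={q,v}
C dims 6,7; δ0: rk 6, SNF 1^5·2
Ȟ^0: (6−6)−0=0 ⇒ 0
Ȟ^1: (7−0)−6=1 plus torsion [2] ⇒ Z ⊕ Z/2
Ȟ^2: (0−0)−0=0 ⇒ 0

Ȟ^0 = 0; Ȟ^1 = Z ⊕ Z/2; Ȟ^2 = 0


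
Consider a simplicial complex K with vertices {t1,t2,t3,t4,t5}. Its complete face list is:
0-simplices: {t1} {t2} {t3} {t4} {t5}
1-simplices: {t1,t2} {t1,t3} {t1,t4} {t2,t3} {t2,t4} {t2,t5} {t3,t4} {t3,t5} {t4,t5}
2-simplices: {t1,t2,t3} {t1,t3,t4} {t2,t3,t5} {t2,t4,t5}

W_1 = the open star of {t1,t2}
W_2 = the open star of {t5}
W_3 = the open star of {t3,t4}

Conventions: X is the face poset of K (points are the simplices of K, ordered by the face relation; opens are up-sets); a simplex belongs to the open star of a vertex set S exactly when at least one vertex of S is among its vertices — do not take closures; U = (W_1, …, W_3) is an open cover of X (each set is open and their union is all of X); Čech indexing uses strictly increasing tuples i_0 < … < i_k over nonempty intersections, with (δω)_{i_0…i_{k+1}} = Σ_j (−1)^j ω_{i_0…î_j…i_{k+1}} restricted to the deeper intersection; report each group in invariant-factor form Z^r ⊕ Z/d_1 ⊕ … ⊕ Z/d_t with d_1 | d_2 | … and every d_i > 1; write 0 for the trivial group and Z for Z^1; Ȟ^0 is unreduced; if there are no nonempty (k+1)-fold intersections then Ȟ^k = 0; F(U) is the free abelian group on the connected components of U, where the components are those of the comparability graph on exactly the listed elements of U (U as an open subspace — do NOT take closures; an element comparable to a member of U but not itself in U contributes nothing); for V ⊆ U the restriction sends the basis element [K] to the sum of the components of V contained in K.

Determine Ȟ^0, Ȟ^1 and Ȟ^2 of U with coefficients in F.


Ȟ^0 ≅ Z; Ȟ^1 ≅ Z; Ȟ^2 ≅ 0

intersection data:
  W1={{t1},{t2},{t1,t2},{t1,t3},{t1,t4},{t2,t3},{t2,t4},{t2,t5},{t1,t2,t3},{t1,t3,t4},{t2,t3,t5},{t2,t4,t5}} W2={{t5},{t2,t5},{t3,t5},{t4,t5},{t2,t3,t5},{t2,t4,t5}} W3={{t3},{t4},{t1,t3},{t1,t4},{t2,t3},{t2,t4},{t3,t4},{t3,t5},{t4,t5},{t1,t2,t3},{t1,t3,t4},{t2,t3,t5},{t2,t4,t5}}
  W12={{t2,t5},{t2,t3,t5},{t2,t4,t5}} W13={{t1,t3},{t1,t4},{t2,t3},{t2,t4},{t1,t2,t3},{t1,t3,t4},{t2,t3,t5},{t2,t4,t5}} W23={{t3,t5},{t4,t5},{t2,t3,t5},{t2,t4,t5}}
  W123={{t2,t3,t5},{t2,t4,t5}}
components per intersection:
  W1: {{t1},{t2},{t1,t2},{t1,t3},{t1,t4},{t2,t3},{t2,t4},{t2,t5},{t1,t2,t3},{t1,t3,t4},{t2,t3,t5},{t2,t4,t5}}
  W2: {{t5},{t2,t5},{t3,t5},{t4,t5},{t2,t3,t5},{t2,t4,t5}}
  W3: {{t3},{t4},{t1,t3},{t1,t4},{t2,t3},{t2,t4},{t3,t4},{t3,t5},{t4,t5},{t1,t2,t3},{t1,t3,t4},{t2,t3,t5},{t2,t4,t5}}
  W12: {{t2,t5},{t2,t3,t5},{t2,t4,t5}}
  W13: {{t1,t3},{t1,t4},{t2,t3},{t1,t2,t3},{t1,t3,t4},{t2,t3,t5}} {{t2,t4},{t2,t4,t5}}
  W23: {{t3,t5},{t2,t3,t5}} {{t4,t5},{t2,t4,t5}}
  W123: {{t2,t3,t5}} {{t2,t4,t5}}
C dims 3,5,2; δ0: rk 2, SNF 1^2; δ1: rk 2, SNF 1^2
Ȟ^0 = (3 − 2) − 0 = 1, so Ȟ^0 ≅ Z
Ȟ^1 = (5 − 2) − 2 = 1, so Ȟ^1 ≅ Z
Ȟ^2 = (2 − 0) − 2 = 0, so Ȟ^2 ≅ 0


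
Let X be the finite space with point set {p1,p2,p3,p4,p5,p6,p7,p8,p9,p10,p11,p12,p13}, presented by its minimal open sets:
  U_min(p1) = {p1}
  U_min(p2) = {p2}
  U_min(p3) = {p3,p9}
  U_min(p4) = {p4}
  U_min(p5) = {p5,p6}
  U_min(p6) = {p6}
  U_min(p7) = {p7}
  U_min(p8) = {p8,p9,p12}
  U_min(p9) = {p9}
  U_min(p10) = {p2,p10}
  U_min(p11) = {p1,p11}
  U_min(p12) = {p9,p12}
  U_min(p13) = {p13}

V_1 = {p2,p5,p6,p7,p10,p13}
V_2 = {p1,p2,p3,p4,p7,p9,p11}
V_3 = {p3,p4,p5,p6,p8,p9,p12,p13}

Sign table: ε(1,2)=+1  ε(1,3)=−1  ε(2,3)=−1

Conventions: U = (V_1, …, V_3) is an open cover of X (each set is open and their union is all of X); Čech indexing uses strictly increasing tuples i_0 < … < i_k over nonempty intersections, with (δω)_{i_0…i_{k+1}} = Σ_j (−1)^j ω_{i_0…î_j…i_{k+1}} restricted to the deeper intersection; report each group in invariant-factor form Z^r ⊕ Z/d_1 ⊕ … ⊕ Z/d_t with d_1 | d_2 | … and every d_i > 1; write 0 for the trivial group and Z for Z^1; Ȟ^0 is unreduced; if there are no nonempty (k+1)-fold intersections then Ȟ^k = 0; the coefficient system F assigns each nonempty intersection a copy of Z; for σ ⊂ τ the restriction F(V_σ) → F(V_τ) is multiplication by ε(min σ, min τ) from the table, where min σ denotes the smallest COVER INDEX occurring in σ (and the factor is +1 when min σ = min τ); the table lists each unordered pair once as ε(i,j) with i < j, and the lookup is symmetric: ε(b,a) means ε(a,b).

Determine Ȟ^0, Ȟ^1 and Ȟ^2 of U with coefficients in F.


Ȟ^0 ≅ Z,  Ȟ^1 ≅ Z,  Ȟ^2 ≅ 0

intersection data:
  V12={p2,p7} V13={p5,p6,p13} V23={p3,p4,p9}
C dims 3,3; δ0: rk 2, SNF 1^2
Ȟ^0 = (3 − 2) − 0 = 1, so Ȟ^0 ≅ Z
Ȟ^1 = (3 − 0) − 2 = 1, so Ȟ^1 ≅ Z
Ȟ^2 = (0 − 0) − 0 = 0, so Ȟ^2 ≅ 0


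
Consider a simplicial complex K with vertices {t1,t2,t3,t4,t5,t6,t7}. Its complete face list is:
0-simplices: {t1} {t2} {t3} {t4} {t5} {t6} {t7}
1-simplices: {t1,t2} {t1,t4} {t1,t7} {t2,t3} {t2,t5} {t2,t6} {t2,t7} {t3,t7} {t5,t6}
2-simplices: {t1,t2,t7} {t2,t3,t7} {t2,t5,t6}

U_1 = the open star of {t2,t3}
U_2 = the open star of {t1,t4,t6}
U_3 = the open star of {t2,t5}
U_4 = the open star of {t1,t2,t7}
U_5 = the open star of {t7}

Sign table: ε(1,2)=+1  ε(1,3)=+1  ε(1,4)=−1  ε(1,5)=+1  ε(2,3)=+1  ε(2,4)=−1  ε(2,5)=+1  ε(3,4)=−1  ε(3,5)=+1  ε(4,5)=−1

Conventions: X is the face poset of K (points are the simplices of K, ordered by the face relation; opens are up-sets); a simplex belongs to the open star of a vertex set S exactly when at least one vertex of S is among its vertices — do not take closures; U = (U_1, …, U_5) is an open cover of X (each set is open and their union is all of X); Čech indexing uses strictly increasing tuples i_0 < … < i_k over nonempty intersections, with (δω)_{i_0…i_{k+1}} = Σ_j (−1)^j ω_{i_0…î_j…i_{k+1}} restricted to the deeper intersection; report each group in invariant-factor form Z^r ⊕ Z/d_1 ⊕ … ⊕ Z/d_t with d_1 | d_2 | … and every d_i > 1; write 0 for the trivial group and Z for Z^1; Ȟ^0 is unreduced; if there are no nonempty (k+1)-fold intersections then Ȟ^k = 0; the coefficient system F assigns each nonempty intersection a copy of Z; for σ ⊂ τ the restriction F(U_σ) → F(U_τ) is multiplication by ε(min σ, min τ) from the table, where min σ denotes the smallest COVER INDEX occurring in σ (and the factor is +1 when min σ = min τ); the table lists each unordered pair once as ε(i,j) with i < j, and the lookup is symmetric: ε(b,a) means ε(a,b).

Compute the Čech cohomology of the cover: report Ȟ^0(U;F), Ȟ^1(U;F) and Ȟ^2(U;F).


Ȟ^0(U;F) ≅ Z,  Ȟ^1(U;F) ≅ 0,  Ȟ^2(U;F) ≅ 0

nonempty overlaps:
  U1={{t2},{t3},{t1,t2},{t2,t3},{t2,t5},{t2,t6},{t2,t7},{t3,t7},{t1,t2,t7},{t2,t3,t7},{t2,t5,t6}} U2={{t1},{t4},{t6},{t1,t2},{t1,t4},{t1,t7},{t2,t6},{t5,t6},{t1,t2,t7},{t2,t5,t6}} U3={{t2},{t5},{t1,t2},{t2,t3},{t2,t5},{t2,t6},{t2,t7},{t5,t6},{t1,t2,t7},{t2,t3,t7},{t2,t5,t6}} U4={{t1},{t2},{t7},{t1,t2},{t1,t4},{t1,t7},{t2,t3},{t2,t5},{t2,t6},{t2,t7},{t3,t7},{t1,t2,t7},{t2,t3,t7},{t2,t5,t6}} U5={{t7},{t1,t7},{t2,t7},{t3,t7},{t1,t2,t7},{t2,t3,t7}}
  U12={{t1,t2},{t2,t6},{t1,t2,t7},{t2,t5,t6}} U13={{t2},{t1,t2},{t2,t3},{t2,t5},{t2,t6},{t2,t7},{t1,t2,t7},{t2,t3,t7},{t2,t5,t6}} U14={{t2},{t1,t2},{t2,t3},{t2,t5},{t2,t6},{t2,t7},{t3,t7},{t1,t2,t7},{t2,t3,t7},{t2,t5,t6}} U15={{t2,t7},{t3,t7},{t1,t2,t7},{t2,t3,t7}} U23={{t1,t2},{t2,t6},{t5,t6},{t1,t2,t7},{t2,t5,t6}} U24={{t1},{t1,t2},{t1,t4},{t1,t7},{t2,t6},{t1,t2,t7},{t2,t5,t6}} U25={{t1,t7},{t1,t2,t7}} U34={{t2},{t1,t2},{t2,t3},{t2,t5},{t2,t6},{t2,t7},{t1,t2,t7},{t2,t3,t7},{t2,t5,t6}} U35={{t2,t7},{t1,t2,t7},{t2,t3,t7}} U45={{t7},{t1,t7},{t2,t7},{t3,t7},{t1,t2,t7},{t2,t3,t7}}
  U123={{t1,t2},{t2,t6},{t1,t2,t7},{t2,t5,t6}} U124={{t1,t2},{t2,t6},{t1,t2,t7},{t2,t5,t6}} U125={{t1,t2,t7}} U134={{t2},{t1,t2},{t2,t3},{t2,t5},{t2,t6},{t2,t7},{t1,t2,t7},{t2,t3,t7},{t2,t5,t6}} U135={{t2,t7},{t1,t2,t7},{t2,t3,t7}} U145={{t2,t7},{t3,t7},{t1,t2,t7},{t2,t3,t7}} U234={{t1,t2},{t2,t6},{t1,t2,t7},{t2,t5,t6}} U235={{t1,t2,t7}} U245={{t1,t7},{t1,t2,t7}} U345={{t2,t7},{t1,t2,t7},{t2,t3,t7}}
  U1234={{t1,t2},{t2,t6},{t1,t2,t7},{t2,t5,t6}} U1235={{t1,t2,t7}} U1245={{t1,t2,t7}} U1345={{t2,t7},{t1,t2,t7},{t2,t3,t7}} U2345={{t1,t2,t7}}
  U12345={{t1,t2,t7}}
C dims 5,10,10,5; δ0: rk 4, SNF 1^4; δ1: rk 6, SNF 1^6; δ2: rk 4, SNF 1^4
degree 0: 5−4−0 = 1 → Ȟ^0 ≅ Z
degree 1: 10−6−4 = 0 → Ȟ^1 ≅ 0
degree 2: 10−4−6 = 0 → Ȟ^2 ≅ 0


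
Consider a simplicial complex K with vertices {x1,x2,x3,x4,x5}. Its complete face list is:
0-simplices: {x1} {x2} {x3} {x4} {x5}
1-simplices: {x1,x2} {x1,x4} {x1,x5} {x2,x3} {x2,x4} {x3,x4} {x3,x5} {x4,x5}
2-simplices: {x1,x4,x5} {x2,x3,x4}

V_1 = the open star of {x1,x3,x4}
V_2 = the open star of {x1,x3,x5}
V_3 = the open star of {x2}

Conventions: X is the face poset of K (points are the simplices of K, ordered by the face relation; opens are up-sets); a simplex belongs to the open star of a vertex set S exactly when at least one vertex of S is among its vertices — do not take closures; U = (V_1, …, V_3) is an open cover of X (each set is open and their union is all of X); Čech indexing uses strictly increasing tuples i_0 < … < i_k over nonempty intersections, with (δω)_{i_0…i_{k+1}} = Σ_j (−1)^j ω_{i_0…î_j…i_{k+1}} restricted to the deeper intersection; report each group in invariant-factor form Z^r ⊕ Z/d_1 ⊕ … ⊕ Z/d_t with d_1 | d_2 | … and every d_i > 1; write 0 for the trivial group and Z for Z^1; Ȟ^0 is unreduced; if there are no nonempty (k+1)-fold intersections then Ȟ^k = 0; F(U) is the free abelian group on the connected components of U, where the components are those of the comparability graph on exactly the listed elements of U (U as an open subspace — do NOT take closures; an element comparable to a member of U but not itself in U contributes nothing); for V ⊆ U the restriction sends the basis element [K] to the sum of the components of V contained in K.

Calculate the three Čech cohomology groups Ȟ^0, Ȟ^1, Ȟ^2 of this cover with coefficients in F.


Ȟ^0 ≅ Z, Ȟ^1 ≅ Z^2 and Ȟ^2 ≅ 0

intersection data:
  V1={{x1},{x3},{x4},{x1,x2},{x1,x4},{x1,x5},{x2,x3},{x2,x4},{x3,x4},{x3,x5},{x4,x5},{x1,x4,x5},{x2,x3,x4}} V2={{x1},{x3},{x5},{x1,x2},{x1,x4},{x1,x5},{x2,x3},{x3,x4},{x3,x5},{x4,x5},{x1,x4,x5},{x2,x3,x4}} V3={{x2},{x1,x2},{x2,x3},{x2,x4},{x2,x3,x4}}
  V12={{x1},{x3},{x1,x2},{x1,x4},{x1,x5},{x2,x3},{x3,x4},{x3,x5},{x4,x5},{x1,x4,x5},{x2,x3,x4}} V13={{x1,x2},{x2,x3},{x2,x4},{x2,x3,x4}} V23={{x1,x2},{x2,x3},{x2,x3,x4}}
  V123={{x1,x2},{x2,x3},{x2,x3,x4}}
components per intersection:
  V1: {{x1},{x3},{x4},{x1,x2},{x1,x4},{x1,x5},{x2,x3},{x2,x4},{x3,x4},{x3,x5},{x4,x5},{x1,x4,x5},{x2,x3,x4}}
  V2: {{x1},{x3},{x5},{x1,x2},{x1,x4},{x1,x5},{x2,x3},{x3,x4},{x3,x5},{x4,x5},{x1,x4,x5},{x2,x3,x4}}
  V3: {{x2},{x1,x2},{x2,x3},{x2,x4},{x2,x3,x4}}
  V12: {{x1},{x1,x2},{x1,x4},{x1,x5},{x4,x5},{x1,x4,x5}} {{x3},{x2,x3},{x3,x4},{x3,x5},{x2,x3,x4}}
  V13: {{x1,x2}} {{x2,x3},{x2,x4},{x2,x3,x4}}
  V23: {{x1,x2}} {{x2,x3},{x2,x3,x4}}
  V123: {{x1,x2}} {{x2,x3},{x2,x3,x4}}
C dims 3,6,2; δ0: rk 2, SNF 1^2; δ1: rk 2, SNF 1^2
Ȟ^0 = (3 − 2) − 0 = 1, so Ȟ^0 ≅ Z
Ȟ^1 = (6 − 2) − 2 = 2, so Ȟ^1 ≅ Z^2
Ȟ^2 = (2 − 0) − 2 = 0, so Ȟ^2 ≅ 0


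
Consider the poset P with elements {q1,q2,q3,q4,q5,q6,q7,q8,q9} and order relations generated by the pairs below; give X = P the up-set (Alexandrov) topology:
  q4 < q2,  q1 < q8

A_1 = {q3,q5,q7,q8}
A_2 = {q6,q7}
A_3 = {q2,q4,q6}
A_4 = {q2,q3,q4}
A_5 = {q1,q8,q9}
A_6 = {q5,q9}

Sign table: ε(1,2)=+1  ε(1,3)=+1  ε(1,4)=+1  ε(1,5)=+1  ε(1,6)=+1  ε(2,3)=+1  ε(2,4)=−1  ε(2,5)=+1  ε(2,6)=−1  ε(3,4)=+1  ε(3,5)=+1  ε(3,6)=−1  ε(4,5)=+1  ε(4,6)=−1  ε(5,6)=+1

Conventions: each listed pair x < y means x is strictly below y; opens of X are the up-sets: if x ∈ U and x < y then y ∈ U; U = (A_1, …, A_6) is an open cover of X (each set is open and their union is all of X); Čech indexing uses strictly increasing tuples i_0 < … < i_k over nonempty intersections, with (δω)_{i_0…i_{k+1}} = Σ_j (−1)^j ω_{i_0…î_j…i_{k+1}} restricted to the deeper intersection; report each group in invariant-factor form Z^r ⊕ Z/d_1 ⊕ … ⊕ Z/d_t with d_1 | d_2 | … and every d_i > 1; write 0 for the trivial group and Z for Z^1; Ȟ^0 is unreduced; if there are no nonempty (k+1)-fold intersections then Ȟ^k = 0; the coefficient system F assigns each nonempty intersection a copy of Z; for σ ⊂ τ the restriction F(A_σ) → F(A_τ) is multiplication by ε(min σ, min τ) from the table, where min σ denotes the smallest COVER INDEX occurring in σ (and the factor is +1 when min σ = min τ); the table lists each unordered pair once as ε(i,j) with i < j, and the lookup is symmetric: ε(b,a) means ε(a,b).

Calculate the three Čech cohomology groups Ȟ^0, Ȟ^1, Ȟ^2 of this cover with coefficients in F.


nonempty intersections:
  A12={q7} A14={q3} A15={q8} A16={q5} A23={q6} A34={q2,q4} A56={q9}
C dims 6,7; δ0: rk 5, SNF 1^5
Ȟ^0: (6−5)−0=1 ⇒ Z
Ȟ^1: (7−0)−5=2 ⇒ Z^2
Ȟ^2: (0−0)−0=0 ⇒ 0

Ȟ^0 = Z; Ȟ^1 = Z^2; Ȟ^2 = 0


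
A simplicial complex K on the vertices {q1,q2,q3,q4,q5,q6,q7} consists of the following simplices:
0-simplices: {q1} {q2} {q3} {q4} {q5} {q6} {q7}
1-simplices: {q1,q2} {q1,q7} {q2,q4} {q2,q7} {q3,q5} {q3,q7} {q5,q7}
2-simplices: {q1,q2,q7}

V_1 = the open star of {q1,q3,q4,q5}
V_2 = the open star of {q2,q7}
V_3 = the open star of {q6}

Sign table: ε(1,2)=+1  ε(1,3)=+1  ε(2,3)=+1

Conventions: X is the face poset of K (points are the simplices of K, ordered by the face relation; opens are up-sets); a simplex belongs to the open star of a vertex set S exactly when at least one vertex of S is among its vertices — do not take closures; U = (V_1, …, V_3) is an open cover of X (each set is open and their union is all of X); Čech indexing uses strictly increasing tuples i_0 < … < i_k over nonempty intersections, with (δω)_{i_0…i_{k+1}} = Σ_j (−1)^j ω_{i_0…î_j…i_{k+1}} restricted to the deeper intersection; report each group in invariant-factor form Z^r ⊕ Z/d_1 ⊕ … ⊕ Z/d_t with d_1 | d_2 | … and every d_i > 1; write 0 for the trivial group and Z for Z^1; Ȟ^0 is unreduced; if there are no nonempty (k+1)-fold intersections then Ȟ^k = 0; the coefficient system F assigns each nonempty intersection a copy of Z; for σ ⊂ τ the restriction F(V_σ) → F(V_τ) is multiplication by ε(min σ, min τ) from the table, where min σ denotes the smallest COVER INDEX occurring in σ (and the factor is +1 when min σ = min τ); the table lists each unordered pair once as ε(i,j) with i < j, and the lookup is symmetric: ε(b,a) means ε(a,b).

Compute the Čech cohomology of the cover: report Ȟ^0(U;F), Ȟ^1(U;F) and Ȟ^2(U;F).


nerve of the cover:
  V1={{q1},{q3},{q4},{q5},{q1,q2},{q1,q7},{q2,q4},{q3,q5},{q3,q7},{q5,q7},{q1,q2,q7}} V2={{q2},{q7},{q1,q2},{q1,q7},{q2,q4},{q2,q7},{q3,q7},{q5,q7},{q1,q2,q7}} V3={{q6}}
  V12={{q1,q2},{q1,q7},{q2,q4},{q3,q7},{q5,q7},{q1,q2,q7}}
C dims 3,1; δ0: rk 1, SNF 1^1
Ȟ^0 = (3 − 1) − 0 = 2, so Ȟ^0 ≅ Z^2
Ȟ^1 = (1 − 0) − 1 = 0, so Ȟ^1 ≅ 0
Ȟ^2 = (0 − 0) − 0 = 0, so Ȟ^2 ≅ 0

Ȟ^0(U;F) ≅ Z^2,  Ȟ^1(U;F) ≅ 0,  Ȟ^2(U;F) ≅ 0


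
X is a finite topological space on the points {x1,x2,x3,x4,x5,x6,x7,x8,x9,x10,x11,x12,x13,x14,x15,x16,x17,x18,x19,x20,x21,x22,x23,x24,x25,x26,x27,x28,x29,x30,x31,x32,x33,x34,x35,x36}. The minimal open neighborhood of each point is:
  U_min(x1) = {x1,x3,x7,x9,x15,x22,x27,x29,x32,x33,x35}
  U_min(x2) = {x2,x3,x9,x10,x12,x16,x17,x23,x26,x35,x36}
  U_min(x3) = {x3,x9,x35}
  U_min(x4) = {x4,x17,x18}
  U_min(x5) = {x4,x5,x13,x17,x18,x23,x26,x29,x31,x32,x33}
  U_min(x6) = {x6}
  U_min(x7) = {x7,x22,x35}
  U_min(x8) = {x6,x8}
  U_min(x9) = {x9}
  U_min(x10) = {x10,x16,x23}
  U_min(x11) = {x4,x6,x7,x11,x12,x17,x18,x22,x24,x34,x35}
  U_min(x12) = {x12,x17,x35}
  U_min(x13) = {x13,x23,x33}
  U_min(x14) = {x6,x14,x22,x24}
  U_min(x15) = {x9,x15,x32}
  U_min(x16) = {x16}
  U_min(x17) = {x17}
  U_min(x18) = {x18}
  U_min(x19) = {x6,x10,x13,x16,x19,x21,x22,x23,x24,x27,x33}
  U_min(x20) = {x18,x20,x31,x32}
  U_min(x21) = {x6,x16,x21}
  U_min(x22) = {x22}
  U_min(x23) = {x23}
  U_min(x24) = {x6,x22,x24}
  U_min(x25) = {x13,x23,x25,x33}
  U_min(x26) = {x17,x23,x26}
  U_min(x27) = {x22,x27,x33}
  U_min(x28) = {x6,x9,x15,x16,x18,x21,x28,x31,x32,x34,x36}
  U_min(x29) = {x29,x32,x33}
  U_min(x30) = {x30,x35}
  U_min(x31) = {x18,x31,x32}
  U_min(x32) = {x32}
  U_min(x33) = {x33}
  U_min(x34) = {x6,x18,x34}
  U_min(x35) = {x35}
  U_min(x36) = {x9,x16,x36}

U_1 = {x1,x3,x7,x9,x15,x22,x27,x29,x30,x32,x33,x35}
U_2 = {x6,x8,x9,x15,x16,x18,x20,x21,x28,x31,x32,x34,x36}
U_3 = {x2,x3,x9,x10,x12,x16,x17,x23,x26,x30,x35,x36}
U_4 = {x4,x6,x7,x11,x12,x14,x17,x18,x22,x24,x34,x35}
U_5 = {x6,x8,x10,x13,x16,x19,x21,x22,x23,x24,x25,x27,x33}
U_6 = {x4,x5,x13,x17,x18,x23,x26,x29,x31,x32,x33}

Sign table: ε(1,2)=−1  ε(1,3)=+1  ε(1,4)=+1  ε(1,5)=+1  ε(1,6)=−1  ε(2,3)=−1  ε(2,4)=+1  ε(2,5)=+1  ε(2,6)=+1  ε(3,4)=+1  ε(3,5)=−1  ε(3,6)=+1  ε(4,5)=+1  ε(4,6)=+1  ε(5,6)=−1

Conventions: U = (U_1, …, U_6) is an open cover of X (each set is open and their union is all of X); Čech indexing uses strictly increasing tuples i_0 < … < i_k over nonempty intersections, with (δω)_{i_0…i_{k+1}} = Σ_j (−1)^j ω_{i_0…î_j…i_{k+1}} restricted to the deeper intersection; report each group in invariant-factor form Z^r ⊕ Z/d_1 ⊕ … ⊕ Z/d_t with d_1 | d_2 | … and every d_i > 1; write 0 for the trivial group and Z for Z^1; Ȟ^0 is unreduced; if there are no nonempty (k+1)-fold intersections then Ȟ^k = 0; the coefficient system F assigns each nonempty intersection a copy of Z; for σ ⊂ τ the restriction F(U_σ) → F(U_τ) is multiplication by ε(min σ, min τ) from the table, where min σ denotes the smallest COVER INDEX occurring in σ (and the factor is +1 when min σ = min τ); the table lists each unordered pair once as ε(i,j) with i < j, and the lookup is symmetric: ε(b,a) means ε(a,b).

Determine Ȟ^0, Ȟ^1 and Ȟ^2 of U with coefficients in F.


Ȟ^0(U;F) ≅ 0, Ȟ^1(U;F) ≅ Z/2 and Ȟ^2(U;F) ≅ Z

nerve simplices:
  U12={x9,x15,x32} U13={x3,x9,x30,x35} U14={x7,x22,x35} U15={x22,x27,x33} U16={x29,x32,x33} U23={x9,x16,x36} U24={x6,x18,x34} U25={x6,x8,x16,x21} U26={x18,x31,x32} U34={x12,x17,x35} U35={x10,x16,x23} U36={x17,x23,x26} U45={x6,x22,x24} U46={x4,x17,x18} U56={x13,x23,x33}
  U123={x9} U126={x32} U134={x35} U145={x22} U156={x33} U235={x16} U245={x6} U246={x18} U346={x17} U356={x23}
C dims 6,15,10; δ0: rk 6, SNF 1^5·2; δ1: rk 9, SNF 1^9
degree 0: 6−6−0 = 0 → Ȟ^0 ≅ 0
degree 1: 15−9−6 = 0 plus torsion [2] → Ȟ^1 ≅ Z/2
degree 2: 10−0−9 = 1 → Ȟ^2 ≅ Z


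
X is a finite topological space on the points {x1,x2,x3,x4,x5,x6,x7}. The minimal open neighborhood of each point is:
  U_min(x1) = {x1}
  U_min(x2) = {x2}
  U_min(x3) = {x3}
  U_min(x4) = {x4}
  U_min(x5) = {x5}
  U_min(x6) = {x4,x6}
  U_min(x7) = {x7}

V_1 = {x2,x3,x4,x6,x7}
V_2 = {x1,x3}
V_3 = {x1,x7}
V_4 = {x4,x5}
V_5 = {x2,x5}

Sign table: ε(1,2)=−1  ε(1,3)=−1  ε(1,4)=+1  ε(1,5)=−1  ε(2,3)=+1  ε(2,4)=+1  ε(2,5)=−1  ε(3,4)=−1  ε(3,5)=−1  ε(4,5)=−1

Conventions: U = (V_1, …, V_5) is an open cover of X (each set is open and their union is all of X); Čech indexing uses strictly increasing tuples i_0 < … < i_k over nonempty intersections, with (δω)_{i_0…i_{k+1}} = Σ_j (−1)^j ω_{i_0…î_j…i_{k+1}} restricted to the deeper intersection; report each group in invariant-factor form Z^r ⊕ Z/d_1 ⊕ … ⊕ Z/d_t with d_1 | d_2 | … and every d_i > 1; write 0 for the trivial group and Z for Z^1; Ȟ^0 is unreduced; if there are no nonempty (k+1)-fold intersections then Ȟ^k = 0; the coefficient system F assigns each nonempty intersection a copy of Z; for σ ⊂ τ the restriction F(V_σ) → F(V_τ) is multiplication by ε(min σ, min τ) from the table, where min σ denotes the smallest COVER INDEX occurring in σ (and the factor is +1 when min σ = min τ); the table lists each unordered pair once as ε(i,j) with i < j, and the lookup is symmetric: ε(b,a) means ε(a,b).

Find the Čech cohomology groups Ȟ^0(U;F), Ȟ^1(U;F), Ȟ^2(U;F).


nerve of the cover:
  V12={x3} V13={x7} V14={x4} V15={x2} V23={x1} V45={x5}
C dims 5,6; δ0: rk 4, SNF 1^4
Ȟ^0 = (5 − 4) − 0 = 1, so Ȟ^0 ≅ Z
Ȟ^1 = (6 − 0) − 4 = 2, so Ȟ^1 ≅ Z^2
Ȟ^2 = (0 − 0) − 0 = 0, so Ȟ^2 ≅ 0

Ȟ^0(U;F) ≅ Z, Ȟ^1(U;F) ≅ Z^2 and Ȟ^2(U;F) ≅ 0


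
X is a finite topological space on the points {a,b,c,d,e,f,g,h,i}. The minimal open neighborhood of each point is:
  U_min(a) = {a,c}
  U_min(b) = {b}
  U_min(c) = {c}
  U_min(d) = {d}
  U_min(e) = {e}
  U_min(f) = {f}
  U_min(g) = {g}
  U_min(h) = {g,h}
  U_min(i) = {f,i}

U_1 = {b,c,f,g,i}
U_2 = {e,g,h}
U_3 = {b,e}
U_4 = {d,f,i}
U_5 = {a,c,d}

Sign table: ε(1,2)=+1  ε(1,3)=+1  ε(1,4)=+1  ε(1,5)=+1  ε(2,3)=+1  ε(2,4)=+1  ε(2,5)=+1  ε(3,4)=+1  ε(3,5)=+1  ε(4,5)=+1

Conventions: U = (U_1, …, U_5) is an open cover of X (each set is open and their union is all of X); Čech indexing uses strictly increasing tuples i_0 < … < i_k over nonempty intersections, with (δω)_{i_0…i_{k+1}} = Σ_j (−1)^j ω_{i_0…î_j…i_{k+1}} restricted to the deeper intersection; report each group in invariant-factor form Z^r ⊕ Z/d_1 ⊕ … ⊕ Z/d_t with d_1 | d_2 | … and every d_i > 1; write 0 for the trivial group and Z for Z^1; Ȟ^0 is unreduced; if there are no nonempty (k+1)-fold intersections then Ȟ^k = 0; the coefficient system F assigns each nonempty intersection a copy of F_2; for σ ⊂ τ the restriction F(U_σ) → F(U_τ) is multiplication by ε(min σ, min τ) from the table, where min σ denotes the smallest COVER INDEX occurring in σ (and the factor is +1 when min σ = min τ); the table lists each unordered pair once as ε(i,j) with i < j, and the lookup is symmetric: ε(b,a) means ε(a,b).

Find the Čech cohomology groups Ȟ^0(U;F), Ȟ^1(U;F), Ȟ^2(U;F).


cover nerve:
  U12={g} U13={b} U14={f,i} U15={c} U23={e} U45={d}
C dims 5,6; δ0: rk_F2 4
Ȟ^0: (5−4)−0=1 ⇒ Z/2
Ȟ^1: (6−0)−4=2 ⇒ Z/2 ⊕ Z/2
Ȟ^2: (0−0)−0=0 ⇒ 0

Ȟ^0(U;F) ≅ Z/2, Ȟ^1(U;F) ≅ Z/2 ⊕ Z/2 and Ȟ^2(U;F) ≅ 0


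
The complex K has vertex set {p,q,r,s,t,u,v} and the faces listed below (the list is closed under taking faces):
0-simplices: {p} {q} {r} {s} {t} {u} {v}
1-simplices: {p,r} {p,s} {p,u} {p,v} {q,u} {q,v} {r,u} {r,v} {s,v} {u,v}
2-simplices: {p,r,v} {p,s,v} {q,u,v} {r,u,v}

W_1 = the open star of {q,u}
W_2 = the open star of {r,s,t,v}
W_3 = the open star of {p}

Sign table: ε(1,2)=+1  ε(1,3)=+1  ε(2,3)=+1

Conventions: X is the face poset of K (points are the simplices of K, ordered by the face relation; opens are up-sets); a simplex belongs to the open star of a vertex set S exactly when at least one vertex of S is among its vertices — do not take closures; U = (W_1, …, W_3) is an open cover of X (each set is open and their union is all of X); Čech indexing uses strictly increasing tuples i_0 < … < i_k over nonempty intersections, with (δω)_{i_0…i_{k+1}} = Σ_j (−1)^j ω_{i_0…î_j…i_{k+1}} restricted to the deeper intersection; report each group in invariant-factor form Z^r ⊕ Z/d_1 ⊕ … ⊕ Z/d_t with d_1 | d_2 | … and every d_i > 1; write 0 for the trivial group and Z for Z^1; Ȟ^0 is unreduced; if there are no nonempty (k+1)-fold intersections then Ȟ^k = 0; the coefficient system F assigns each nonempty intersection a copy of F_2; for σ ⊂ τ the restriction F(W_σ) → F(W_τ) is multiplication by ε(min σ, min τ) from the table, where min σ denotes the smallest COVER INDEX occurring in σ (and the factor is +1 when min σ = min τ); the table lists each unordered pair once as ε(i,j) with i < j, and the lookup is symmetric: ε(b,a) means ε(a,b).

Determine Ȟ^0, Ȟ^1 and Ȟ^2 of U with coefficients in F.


nerve simplices:
  W1={{q},{u},{p,u},{q,u},{q,v},{r,u},{u,v},{q,u,v},{r,u,v}} W2={{r},{s},{t},{v},{p,r},{p,s},{p,v},{q,v},{r,u},{r,v},{s,v},{u,v},{p,r,v},{p,s,v},{q,u,v},{r,u,v}} W3={{p},{p,r},{p,s},{p,u},{p,v},{p,r,v},{p,s,v}}
  W12={{q,v},{r,u},{u,v},{q,u,v},{r,u,v}} W13={{p,u}} W23={{p,r},{p,s},{p,v},{p,r,v},{p,s,v}}
C dims 3,3; δ0: rk_F2 2
degree 0: 3−2−0 = 1 → Ȟ^0 ≅ Z/2
degree 1: 3−0−2 = 1 → Ȟ^1 ≅ Z/2
degree 2: 0−0−0 = 0 → Ȟ^2 ≅ 0

Ȟ^0(U;F) ≅ Z/2,  Ȟ^1(U;F) ≅ Z/2,  Ȟ^2(U;F) ≅ 0


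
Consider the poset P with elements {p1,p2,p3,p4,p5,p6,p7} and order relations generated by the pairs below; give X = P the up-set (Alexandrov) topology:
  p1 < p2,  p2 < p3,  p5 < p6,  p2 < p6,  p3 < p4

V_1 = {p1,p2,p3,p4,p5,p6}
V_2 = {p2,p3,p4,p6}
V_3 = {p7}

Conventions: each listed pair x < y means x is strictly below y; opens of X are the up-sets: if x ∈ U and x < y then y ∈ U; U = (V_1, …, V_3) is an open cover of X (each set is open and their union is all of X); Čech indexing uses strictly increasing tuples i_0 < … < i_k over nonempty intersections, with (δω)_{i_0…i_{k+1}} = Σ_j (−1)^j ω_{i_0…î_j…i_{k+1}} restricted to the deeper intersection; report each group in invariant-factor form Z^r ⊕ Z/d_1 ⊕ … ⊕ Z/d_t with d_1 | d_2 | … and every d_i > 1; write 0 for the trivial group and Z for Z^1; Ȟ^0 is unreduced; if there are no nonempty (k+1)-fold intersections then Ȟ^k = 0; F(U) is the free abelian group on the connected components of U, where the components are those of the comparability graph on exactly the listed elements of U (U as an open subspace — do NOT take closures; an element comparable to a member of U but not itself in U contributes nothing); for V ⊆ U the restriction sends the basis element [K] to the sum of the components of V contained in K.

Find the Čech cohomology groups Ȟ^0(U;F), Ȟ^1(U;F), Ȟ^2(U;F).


nerve of the cover:
  V12={p2,p3,p4,p6}
components per intersection:
  V1: {p1,p2,p3,p4,p5,p6}
  V2: {p2,p3,p4,p6}
  V3: {p7}
  V12: {p2,p3,p4,p6}
C dims 3,1; δ0: rk 1, SNF 1^1
Ȟ^0 = (3 − 1) − 0 = 2, so Ȟ^0 ≅ Z^2
Ȟ^1 = (1 − 0) − 1 = 0, so Ȟ^1 ≅ 0
Ȟ^2 = (0 − 0) − 0 = 0, so Ȟ^2 ≅ 0

Ȟ^0 = Z^2, Ȟ^1 = 0 and Ȟ^2 = 0


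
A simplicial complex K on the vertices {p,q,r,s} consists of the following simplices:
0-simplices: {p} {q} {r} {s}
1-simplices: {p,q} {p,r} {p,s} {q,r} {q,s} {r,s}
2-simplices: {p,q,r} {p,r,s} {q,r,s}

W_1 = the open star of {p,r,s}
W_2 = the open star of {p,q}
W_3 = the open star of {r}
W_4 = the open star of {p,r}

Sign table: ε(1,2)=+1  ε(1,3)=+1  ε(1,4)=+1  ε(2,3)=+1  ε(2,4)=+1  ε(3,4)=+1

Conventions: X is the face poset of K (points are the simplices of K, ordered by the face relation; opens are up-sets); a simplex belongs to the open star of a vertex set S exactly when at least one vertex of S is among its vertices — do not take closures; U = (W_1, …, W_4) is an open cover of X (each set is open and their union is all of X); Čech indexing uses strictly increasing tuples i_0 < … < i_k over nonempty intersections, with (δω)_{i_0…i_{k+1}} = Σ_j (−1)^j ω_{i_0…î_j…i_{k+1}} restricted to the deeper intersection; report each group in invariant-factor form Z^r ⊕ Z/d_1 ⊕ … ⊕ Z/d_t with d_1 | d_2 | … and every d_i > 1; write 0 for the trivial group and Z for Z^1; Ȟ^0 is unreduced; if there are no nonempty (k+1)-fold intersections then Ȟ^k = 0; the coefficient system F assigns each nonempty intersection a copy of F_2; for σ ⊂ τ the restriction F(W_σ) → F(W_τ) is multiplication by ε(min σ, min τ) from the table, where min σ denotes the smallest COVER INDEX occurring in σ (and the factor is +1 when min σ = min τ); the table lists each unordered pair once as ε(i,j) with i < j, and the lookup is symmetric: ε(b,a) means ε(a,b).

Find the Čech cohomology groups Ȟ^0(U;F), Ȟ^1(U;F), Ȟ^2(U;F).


nonempty intersections:
  W1={{p},{r},{s},{p,q},{p,r},{p,s},{q,r},{q,s},{r,s},{p,q,r},{p,r,s},{q,r,s}} W2={{p},{q},{p,q},{p,r},{p,s},{q,r},{q,s},{p,q,r},{p,r,s},{q,r,s}} W3={{r},{p,r},{q,r},{r,s},{p,q,r},{p,r,s},{q,r,s}} W4={{p},{r},{p,q},{p,r},{p,s},{q,r},{r,s},{p,q,r},{p,r,s},{q,r,s}}
  W12={{p},{p,q},{p,r},{p,s},{q,r},{q,s},{p,q,r},{p,r,s},{q,r,s}} W13={{r},{p,r},{q,r},{r,s},{p,q,r},{p,r,s},{q,r,s}} W14={{p},{r},{p,q},{p,r},{p,s},{q,r},{r,s},{p,q,r},{p,r,s},{q,r,s}} W23={{p,r},{q,r},{p,q,r},{p,r,s},{q,r,s}} W24={{p},{p,q},{p,r},{p,s},{q,r},{p,q,r},{p,r,s},{q,r,s}} W34={{r},{p,r},{q,r},{r,s},{p,q,r},{p,r,s},{q,r,s}}
  W123={{p,r},{q,r},{p,q,r},{p,r,s},{q,r,s}} W124={{p},{p,q},{p,r},{p,s},{q,r},{p,q,r},{p,r,s},{q,r,s}} W134={{r},{p,r},{q,r},{r,s},{p,q,r},{p,r,s},{q,r,s}} W234={{p,r},{q,r},{p,q,r},{p,r,s},{q,r,s}}
  W1234={{p,r},{q,r},{p,q,r},{p,r,s},{q,r,s}}
C dims 4,6,4,1; δ0: rk_F2 3; δ1: rk_F2 3; δ2: rk_F2 1
Ȟ^0: (4−3)−0=1 ⇒ Z/2
Ȟ^1: (6−3)−3=0 ⇒ 0
Ȟ^2: (4−1)−3=0 ⇒ 0

Ȟ^0(U;F) ≅ Z/2, Ȟ^1(U;F) ≅ 0, Ȟ^2(U;F) ≅ 0


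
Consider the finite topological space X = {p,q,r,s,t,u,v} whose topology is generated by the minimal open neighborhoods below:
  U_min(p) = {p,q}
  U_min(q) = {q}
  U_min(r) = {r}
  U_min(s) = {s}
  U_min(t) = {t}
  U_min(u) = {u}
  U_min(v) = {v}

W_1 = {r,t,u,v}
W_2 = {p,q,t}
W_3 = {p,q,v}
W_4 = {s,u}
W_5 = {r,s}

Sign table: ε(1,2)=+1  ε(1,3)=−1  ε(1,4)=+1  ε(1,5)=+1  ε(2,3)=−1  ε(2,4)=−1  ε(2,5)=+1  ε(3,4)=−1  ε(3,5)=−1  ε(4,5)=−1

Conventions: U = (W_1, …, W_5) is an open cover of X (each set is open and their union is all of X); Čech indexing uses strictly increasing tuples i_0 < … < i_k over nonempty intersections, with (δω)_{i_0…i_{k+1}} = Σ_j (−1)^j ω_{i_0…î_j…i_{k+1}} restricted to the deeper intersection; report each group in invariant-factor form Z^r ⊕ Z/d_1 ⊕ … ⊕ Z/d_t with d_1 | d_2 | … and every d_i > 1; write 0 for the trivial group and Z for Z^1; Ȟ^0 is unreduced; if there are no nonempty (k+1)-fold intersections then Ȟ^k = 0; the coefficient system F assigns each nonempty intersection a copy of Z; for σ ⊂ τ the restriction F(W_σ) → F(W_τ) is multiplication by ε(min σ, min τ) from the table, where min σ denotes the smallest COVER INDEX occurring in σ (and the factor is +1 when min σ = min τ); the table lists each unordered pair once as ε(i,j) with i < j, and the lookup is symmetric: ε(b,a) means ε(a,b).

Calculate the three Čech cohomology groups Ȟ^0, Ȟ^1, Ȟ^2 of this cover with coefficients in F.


nonempty intersections:
  W12={t} W13={v} W14={u} W15={r} W23={p,q} W45={s}
C dims 5,6; δ0: rk 5, SNF 1^4·2
Ȟ^0: (5−5)−0=0 ⇒ 0
Ȟ^1: (6−0)−5=1 plus torsion [2] ⇒ Z ⊕ Z/2
Ȟ^2: (0−0)−0=0 ⇒ 0

Ȟ^0 = 0, Ȟ^1 = Z ⊕ Z/2, Ȟ^2 = 0


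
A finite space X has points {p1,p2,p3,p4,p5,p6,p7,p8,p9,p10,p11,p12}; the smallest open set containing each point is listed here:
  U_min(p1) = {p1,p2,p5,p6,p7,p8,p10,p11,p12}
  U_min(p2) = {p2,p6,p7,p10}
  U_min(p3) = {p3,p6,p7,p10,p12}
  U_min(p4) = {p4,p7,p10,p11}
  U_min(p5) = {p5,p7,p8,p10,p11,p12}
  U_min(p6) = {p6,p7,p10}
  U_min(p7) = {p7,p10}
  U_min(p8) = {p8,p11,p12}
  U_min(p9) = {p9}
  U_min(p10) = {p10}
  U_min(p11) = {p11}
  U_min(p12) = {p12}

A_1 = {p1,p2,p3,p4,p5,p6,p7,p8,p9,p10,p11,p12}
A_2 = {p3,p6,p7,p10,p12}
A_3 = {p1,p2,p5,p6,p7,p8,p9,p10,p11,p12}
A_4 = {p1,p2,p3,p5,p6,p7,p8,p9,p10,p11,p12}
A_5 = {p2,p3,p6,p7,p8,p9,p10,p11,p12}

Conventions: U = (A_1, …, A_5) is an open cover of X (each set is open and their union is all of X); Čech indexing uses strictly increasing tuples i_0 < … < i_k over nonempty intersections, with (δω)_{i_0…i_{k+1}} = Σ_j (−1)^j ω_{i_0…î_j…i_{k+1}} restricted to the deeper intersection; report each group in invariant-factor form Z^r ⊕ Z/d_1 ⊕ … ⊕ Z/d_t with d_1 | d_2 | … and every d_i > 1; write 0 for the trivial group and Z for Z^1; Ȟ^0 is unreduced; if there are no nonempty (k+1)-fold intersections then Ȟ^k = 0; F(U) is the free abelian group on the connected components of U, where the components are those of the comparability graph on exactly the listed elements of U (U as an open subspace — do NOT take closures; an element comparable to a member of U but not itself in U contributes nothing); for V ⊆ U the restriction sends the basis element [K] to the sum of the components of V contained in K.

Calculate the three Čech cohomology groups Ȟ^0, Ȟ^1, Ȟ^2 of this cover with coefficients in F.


nerve simplices:
  A12={p3,p6,p7,p10,p12} A13={p1,p2,p5,p6,p7,p8,p9,p10,p11,p12} A14={p1,p2,p3,p5,p6,p7,p8,p9,p10,p11,p12} A15={p2,p3,p6,p7,p8,p9,p10,p11,p12} A23={p6,p7,p10,p12} A24={p3,p6,p7,p10,p12} A25={p3,p6,p7,p10,p12} A34={p1,p2,p5,p6,p7,p8,p9,p10,p11,p12} A35={p2,p6,p7,p8,p9,p10,p11,p12} A45={p2,p3,p6,p7,p8,p9,p10,p11,p12}
  A123={p6,p7,p10,p12} A124={p3,p6,p7,p10,p12} A125={p3,p6,p7,p10,p12} A134={p1,p2,p5,p6,p7,p8,p9,p10,p11,p12} A135={p2,p6,p7,p8,p9,p10,p11,p12} A145={p2,p3,p6,p7,p8,p9,p10,p11,p12} A234={p6,p7,p10,p12} A235={p6,p7,p10,p12} A245={p3,p6,p7,p10,p12} A345={p2,p6,p7,p8,p9,p10,p11,p12}
  A1234={p6,p7,p10,p12} A1235={p6,p7,p10,p12} A1245={p3,p6,p7,p10,p12} A1345={p2,p6,p7,p8,p9,p10,p11,p12} A2345={p6,p7,p10,p12}
  A12345={p6,p7,p10,p12}
components per intersection:
  A1: {p1,p2,p3,p4,p5,p6,p7,p8,p10,p11,p12} {p9}
  A2: {p3,p6,p7,p10,p12}
  A3: {p1,p2,p5,p6,p7,p8,p10,p11,p12} {p9}
  A4: {p1,p2,p3,p5,p6,p7,p8,p10,p11,p12} {p9}
  A5: {p2,p3,p6,p7,p8,p10,p11,p12} {p9}
  A12: {p3,p6,p7,p10,p12}
  A13: {p1,p2,p5,p6,p7,p8,p10,p11,p12} {p9}
  A14: {p1,p2,p3,p5,p6,p7,p8,p10,p11,p12} {p9}
  A15: {p2,p3,p6,p7,p8,p10,p11,p12} {p9}
  A23: {p6,p7,p10} {p12}
  A24: {p3,p6,p7,p10,p12}
  A25: {p3,p6,p7,p10,p12}
  A34: {p1,p2,p5,p6,p7,p8,p10,p11,p12} {p9}
  A35: {p2,p6,p7,p10} {p8,p11,p12} {p9}
  A45: {p2,p3,p6,p7,p8,p10,p11,p12} {p9}
  A123: {p6,p7,p10} {p12}
  A124: {p3,p6,p7,p10,p12}
  A125: {p3,p6,p7,p10,p12}
  A134: {p1,p2,p5,p6,p7,p8,p10,p11,p12} {p9}
  A135: {p2,p6,p7,p10} {p8,p11,p12} {p9}
  A145: {p2,p3,p6,p7,p8,p10,p11,p12} {p9}
  A234: {p6,p7,p10} {p12}
  A235: {p6,p7,p10} {p12}
  A245: {p3,p6,p7,p10,p12}
  A345: {p2,p6,p7,p10} {p8,p11,p12} {p9}
  A1234: {p6,p7,p10} {p12}
  A1235: {p6,p7,p10} {p12}
  A1245: {p3,p6,p7,p10,p12}
  A1345: {p2,p6,p7,p10} {p8,p11,p12} {p9}
  A2345: {p6,p7,p10} {p12}
  A12345: {p6,p7,p10} {p12}
C dims 9,18,19,10; δ0: rk 7, SNF 1^7; δ1: rk 11, SNF 1^11; δ2: rk 8, SNF 1^8
degree 0: 9−7−0 = 2 → Ȟ^0 ≅ Z^2
degree 1: 18−11−7 = 0 → Ȟ^1 ≅ 0
degree 2: 19−8−11 = 0 → Ȟ^2 ≅ 0

Ȟ^0 = Z^2, Ȟ^1 = 0 and Ȟ^2 = 0


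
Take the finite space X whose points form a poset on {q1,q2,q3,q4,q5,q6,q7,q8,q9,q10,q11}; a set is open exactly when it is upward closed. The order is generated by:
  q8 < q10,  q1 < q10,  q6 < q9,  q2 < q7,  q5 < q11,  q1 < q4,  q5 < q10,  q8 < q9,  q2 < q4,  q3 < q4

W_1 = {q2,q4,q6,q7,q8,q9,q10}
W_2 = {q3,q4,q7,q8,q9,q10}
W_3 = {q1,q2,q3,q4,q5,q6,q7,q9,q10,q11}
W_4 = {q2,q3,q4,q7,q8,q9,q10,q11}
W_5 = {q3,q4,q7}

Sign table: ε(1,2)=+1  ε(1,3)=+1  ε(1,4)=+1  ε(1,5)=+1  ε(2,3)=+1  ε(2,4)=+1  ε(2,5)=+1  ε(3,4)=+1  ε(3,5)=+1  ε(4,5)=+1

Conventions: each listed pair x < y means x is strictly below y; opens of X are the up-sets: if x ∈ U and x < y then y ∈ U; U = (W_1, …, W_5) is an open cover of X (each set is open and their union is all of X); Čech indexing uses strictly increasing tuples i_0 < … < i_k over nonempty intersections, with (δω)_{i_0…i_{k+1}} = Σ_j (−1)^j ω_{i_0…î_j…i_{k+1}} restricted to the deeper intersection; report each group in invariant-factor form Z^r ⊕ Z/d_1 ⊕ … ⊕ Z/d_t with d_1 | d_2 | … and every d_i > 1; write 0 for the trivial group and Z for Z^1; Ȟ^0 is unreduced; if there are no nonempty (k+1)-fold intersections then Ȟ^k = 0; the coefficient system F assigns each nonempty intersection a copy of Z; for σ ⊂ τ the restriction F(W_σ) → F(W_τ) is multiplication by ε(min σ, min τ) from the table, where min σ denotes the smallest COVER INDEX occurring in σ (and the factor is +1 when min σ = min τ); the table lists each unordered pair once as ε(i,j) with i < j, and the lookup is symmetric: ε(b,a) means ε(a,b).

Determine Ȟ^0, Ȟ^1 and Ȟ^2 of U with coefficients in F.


Ȟ^0 = Z,  Ȟ^1 = 0,  Ȟ^2 = 0

intersection data:
  W12={q4,q7,q8,q9,q10} W13={q2,q4,q6,q7,q9,q10} W14={q2,q4,q7,q8,q9,q10} W15={q4,q7} W23={q3,q4,q7,q9,q10} W24={q3,q4,q7,q8,q9,q10} W25={q3,q4,q7} W34={q2,q3,q4,q7,q9,q10,q11} W35={q3,q4,q7} W45={q3,q4,q7}
  W123={q4,q7,q9,q10} W124={q4,q7,q8,q9,q10} W125={q4,q7} W134={q2,q4,q7,q9,q10} W135={q4,q7} W145={q4,q7} W234={q3,q4,q7,q9,q10} W235={q3,q4,q7} W245={q3,q4,q7} W345={q3,q4,q7}
  W1234={q4,q7,q9,q10} W1235={q4,q7} W1245={q4,q7} W1345={q4,q7} W2345={q3,q4,q7}
  W12345={q4,q7}
C dims 5,10,10,5; δ0: rk 4, SNF 1^4; δ1: rk 6, SNF 1^6; δ2: rk 4, SNF 1^4
Ȟ^0 = (5 − 4) − 0 = 1, so Ȟ^0 ≅ Z
Ȟ^1 = (10 − 6) − 4 = 0, so Ȟ^1 ≅ 0
Ȟ^2 = (10 − 4) − 6 = 0, so Ȟ^2 ≅ 0


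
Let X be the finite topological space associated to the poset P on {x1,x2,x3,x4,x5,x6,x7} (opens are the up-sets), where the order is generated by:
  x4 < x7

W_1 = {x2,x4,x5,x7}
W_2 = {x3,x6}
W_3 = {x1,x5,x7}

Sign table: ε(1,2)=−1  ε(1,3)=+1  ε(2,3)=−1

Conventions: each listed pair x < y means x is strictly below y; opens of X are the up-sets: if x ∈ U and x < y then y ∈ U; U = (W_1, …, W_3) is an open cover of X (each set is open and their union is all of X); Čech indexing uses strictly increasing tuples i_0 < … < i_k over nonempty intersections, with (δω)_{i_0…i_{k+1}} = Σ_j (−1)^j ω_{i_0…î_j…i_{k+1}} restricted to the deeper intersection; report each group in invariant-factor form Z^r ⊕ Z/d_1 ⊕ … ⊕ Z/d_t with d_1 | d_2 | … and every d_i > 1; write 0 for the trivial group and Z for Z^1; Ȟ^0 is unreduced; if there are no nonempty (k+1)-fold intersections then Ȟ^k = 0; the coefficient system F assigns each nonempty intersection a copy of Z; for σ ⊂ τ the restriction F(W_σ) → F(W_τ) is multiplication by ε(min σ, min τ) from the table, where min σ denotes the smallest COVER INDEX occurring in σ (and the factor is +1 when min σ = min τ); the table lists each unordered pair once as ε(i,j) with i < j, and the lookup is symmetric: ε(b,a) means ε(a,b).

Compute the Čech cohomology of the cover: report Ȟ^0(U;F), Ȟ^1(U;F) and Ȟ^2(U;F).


Ȟ^0 = Z^2, Ȟ^1 = 0 and Ȟ^2 = 0

nonempty overlaps:
  W13={x5,x7}
C dims 3,1; δ0: rk 1, SNF 1^1
degree 0: 3−1−0 = 2 → Ȟ^0 ≅ Z^2
degree 1: 1−0−1 = 0 → Ȟ^1 ≅ 0
degree 2: 0−0−0 = 0 → Ȟ^2 ≅ 0
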